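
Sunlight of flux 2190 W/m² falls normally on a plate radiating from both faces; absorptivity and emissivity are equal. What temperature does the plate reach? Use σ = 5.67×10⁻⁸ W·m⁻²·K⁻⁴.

T ≈ 373 K

Absorbed flux αS = emitted flux 2εσT⁴ per unit area; with α = ε this gives T = (S/2σ)^(1/4).
T = (2190 / (2 × 5.67×10⁻⁸))^(1/4) = (1.93×10^10)^(1/4).
T = 373 K.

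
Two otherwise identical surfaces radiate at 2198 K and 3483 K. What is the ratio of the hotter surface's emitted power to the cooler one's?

ratio ≈ 6.31

P ∝ T⁴, so the ratio is (3483/2198)⁴ = (1.585)⁴ = 6.31.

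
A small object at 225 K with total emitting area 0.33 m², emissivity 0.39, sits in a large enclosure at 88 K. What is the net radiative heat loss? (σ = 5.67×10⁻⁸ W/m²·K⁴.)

Q = εσA(T⁴ − T_s⁴). T⁴ − T_s⁴ = (225)⁴ − (88)⁴ = 2.56×10^9 − 6.00×10^7 = 2.50×10^9 K⁴.
Q = 0.39 × 5.67×10⁻⁸ × 0.330 × 2.50×10^9 = 18.3 W.

Q ≈ 18.3 W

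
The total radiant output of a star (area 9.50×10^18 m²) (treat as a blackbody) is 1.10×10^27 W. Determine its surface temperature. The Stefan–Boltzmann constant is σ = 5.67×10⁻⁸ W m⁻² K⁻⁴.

T ≈ 6720 K

From P = σAT⁴, T = (P / σA)^(1/4) = (1.10×10^27 / (5.67×10⁻⁸ × 9.50×10^18))^(1/4).
T = (2.04×10^15)^(1/4) = 6720 K.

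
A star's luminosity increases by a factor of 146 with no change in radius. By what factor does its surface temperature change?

P ∝ T⁴ ⇒ T ∝ P^(1/4), so T scales by (146)^(1/4) = 3.48.

factor ≈ 3.48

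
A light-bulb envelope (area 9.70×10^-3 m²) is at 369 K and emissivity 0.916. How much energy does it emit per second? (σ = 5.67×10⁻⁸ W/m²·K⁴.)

Stefan–Boltzmann: P = εσAT⁴ = 0.916 × 5.67×10⁻⁸ × 9.70×10^-3 × (369)⁴ = 0.916 × 5.67×10⁻⁸ × 9.70×10^-3 × 1.85×10^10.
P = 9.34 W.

P ≈ 9.34 W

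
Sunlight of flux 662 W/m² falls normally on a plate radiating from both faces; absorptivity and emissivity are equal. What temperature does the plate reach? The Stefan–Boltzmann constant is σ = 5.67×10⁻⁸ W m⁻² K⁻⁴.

T ≈ 276 K

Absorbed flux αS = emitted flux 2εσT⁴ per unit area; with α = ε this gives T = (S/2σ)^(1/4).
T = (662 / (2 × 5.67×10⁻⁸))^(1/4) = (5.84×10^9)^(1/4).
T = 276 K.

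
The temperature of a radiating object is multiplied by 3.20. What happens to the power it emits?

P ∝ T⁴, so the power scales as (3.20)⁴ = 105.

factor ≈ 105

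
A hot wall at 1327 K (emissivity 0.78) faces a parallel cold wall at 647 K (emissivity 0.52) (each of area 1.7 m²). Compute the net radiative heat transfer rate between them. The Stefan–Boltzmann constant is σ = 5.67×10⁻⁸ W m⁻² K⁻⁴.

For two large parallel gray plates, q = σ(T₁⁴ − T₂⁴) / (1/ε₁ + 1/ε₂ − 1).
1/ε₁ + 1/ε₂ − 1 = 1/0.78 + 1/0.52 − 1 = 2.205.
T₁⁴ − T₂⁴ = 3.10×10^12 − 1.75×10^11 = 2.93×10^12 K⁴.
q = 5.67×10⁻⁸ × 2.93×10^12 / 2.205 = 75200 W/m².
Q = q·A = 75200 × 1.7 = 1.28×10^5 W.

Q ≈ 1.28×10^5 W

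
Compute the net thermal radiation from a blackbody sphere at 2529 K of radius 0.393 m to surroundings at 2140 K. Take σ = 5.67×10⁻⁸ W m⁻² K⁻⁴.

A = 4πr² = 4π × (0.393)² = 1.94 m².
Q = σA(T⁴ − T_s⁴). T⁴ − T_s⁴ = (2529)⁴ − (2140)⁴ = 4.09×10^13 − 2.10×10^13 = 1.99×10^13 K⁴.
Q = 5.67×10⁻⁸ × 1.94 × 1.99×10^13 = 2.19×10^6 W.

Q ≈ 2.19×10^6 W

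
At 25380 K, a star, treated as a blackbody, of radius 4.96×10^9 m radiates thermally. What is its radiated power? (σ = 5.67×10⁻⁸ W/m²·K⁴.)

P ≈ 7.27×10^30 W

A = 4πr² = 4π × (4.96×10^9)² = 3.09×10^20 m².
P = σAT⁴ = 5.67×10⁻⁸ × 3.09×10^20 × (25380)⁴ = 5.67×10⁻⁸ × 3.09×10^20 × 4.15×10^17.
P = 7.27×10^30 W.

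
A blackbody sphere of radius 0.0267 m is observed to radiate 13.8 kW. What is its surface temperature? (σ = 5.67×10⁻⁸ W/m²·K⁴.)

A = 4πr² = 4π × (0.0267)² = 8.96×10^-3 m².
From P = σAT⁴, T = (P / σA)^(1/4) = (13800 / (5.67×10⁻⁸ × 8.96×10^-3))^(1/4).
T = (2.72×10^13)^(1/4) = 2280 K.

T ≈ 2280 K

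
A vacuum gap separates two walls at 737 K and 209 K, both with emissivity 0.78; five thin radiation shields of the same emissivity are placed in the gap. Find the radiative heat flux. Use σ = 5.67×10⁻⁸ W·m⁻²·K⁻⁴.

q ≈ 1770 W/m²

Each of the 6 gaps contributes resistance (2/ε − 1) = 2/0.78 − 1 = 1.564; total = 9.385.
q = σ(T₁⁴ − T₂⁴) / 9.385 = 5.67×10⁻⁸ × 2.93×10^11 / 9.385 = 1770 W/m².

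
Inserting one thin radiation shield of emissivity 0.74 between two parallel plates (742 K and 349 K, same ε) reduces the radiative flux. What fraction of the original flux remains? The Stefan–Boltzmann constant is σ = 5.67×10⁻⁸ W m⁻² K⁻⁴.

With N identical shields there are N+1 = 2 gaps in series, each with the same radiative resistance, so the flux falls to 1/(N+1) of its unshielded value.

ratio ≈ 0.500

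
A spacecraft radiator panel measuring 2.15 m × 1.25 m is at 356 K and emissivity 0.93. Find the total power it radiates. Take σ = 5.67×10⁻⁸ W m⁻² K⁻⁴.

A = 2.15 × 1.25 = 2.69 m².
P = εσAT⁴ = 0.93 × 5.67×10⁻⁸ × 2.69 × (356)⁴ = 0.93 × 5.67×10⁻⁸ × 2.69 × 1.61×10^10.
P = 2280 W.

P ≈ 2280 W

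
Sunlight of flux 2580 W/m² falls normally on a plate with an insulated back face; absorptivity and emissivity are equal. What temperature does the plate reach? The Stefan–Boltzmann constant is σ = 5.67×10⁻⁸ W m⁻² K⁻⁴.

Absorbed flux αS = emitted flux εσT⁴ (one radiating face); with α = ε, T = (S/σ)^(1/4).
T = (2580 / 5.67×10⁻⁸)^(1/4) = (4.55×10^10)^(1/4).
T = 462 K.

T ≈ 462 K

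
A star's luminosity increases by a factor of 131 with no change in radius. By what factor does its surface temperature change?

factor ≈ 3.38

P ∝ T⁴ ⇒ T ∝ P^(1/4), so T scales by (131)^(1/4) = 3.38.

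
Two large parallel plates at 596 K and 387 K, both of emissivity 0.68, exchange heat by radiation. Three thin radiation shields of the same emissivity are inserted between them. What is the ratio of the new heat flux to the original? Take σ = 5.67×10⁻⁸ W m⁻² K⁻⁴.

With N identical shields there are N+1 = 4 gaps in series, each with the same radiative resistance, so the flux falls to 1/(N+1) of its unshielded value.

ratio ≈ 0.250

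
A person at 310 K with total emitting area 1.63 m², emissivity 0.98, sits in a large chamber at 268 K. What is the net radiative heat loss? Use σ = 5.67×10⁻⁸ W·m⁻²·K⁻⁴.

Q ≈ 369 W

Q = εσA(T⁴ − T_s⁴). T⁴ − T_s⁴ = (310)⁴ − (268)⁴ = 9.24×10^9 − 5.16×10^9 = 4.08×10^9 K⁴.
Q = 0.98 × 5.67×10⁻⁸ × 1.63 × 4.08×10^9 = 369 W.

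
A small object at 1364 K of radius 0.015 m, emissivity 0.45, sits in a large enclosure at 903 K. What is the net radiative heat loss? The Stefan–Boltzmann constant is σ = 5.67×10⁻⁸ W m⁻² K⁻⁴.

A = 4πr² = 4π × (0.015)² = 2.83×10^-3 m².
Q = εσA(T⁴ − T_s⁴). T⁴ − T_s⁴ = (1364)⁴ − (903)⁴ = 3.46×10^12 − 6.65×10^11 = 2.80×10^12 K⁴.
Q = 0.45 × 5.67×10⁻⁸ × 2.83×10^-3 × 2.80×10^12 = 202 W.

Q ≈ 202 W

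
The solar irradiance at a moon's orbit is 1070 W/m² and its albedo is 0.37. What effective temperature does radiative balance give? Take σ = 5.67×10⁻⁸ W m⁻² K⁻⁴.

Power absorbed = (1−a)S·πR²; power emitted = 4πR²σT⁴. Equating and cancelling πR²:
T = ((1−a)S / 4σ)^(1/4) = (674 / (4 × 5.67×10⁻⁸))^(1/4) = (2.97×10^9)^(1/4).
T = 233 K.

T ≈ 233 K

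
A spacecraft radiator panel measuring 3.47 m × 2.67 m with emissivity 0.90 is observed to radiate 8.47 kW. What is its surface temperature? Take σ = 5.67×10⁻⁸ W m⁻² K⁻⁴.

T ≈ 366 K

A = 3.47 × 2.67 = 9.26 m².
From P = εσAT⁴, T = (P / εσA)^(1/4) = (8470 / (0.90 × 5.67×10⁻⁸ × 9.26))^(1/4).
T = (1.79×10^10)^(1/4) = 366 K.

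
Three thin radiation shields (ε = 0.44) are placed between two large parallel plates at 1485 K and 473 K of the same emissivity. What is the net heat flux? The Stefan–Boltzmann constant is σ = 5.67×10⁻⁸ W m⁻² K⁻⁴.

Each of the 4 gaps contributes resistance (2/ε − 1) = 2/0.44 − 1 = 3.545; total = 14.18.
q = σ(T₁⁴ − T₂⁴) / 14.18 = 5.67×10⁻⁸ × 4.81×10^12 / 14.18 = 19200 W/m².

q ≈ 19200 W/m²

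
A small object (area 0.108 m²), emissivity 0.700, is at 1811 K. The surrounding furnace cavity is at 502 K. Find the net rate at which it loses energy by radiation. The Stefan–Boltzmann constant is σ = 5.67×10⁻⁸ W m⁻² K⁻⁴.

Q = εσA(T⁴ − T_s⁴). T⁴ − T_s⁴ = (1811)⁴ − (502)⁴ = 1.08×10^13 − 6.35×10^10 = 1.07×10^13 K⁴.
Q = 0.700 × 5.67×10⁻⁸ × 0.108 × 1.07×10^13 = 45800 W.

Q ≈ 45800 W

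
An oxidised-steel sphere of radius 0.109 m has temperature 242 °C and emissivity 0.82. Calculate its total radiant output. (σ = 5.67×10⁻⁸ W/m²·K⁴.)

A = 4πr² = 4π × (0.109)² = 0.149 m².
242 °C = 515 K.
P = εσAT⁴ = 0.82 × 5.67×10⁻⁸ × 0.149 × (515)⁴ = 0.82 × 5.67×10⁻⁸ × 0.149 × 7.03×10^10.
P = 488 W.

P ≈ 488 W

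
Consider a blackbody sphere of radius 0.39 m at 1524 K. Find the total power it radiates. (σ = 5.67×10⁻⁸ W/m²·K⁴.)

P ≈ 5.85×10^5 W

A = 4πr² = 4π × (0.39)² = 1.91 m².
P = σAT⁴ = 5.67×10⁻⁸ × 1.91 × (1524)⁴ = 5.67×10⁻⁸ × 1.91 × 5.39×10^12.
P = 5.85×10^5 W.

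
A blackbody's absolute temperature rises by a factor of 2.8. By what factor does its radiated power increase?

P ∝ T⁴, so the power scales as (2.8)⁴ = 61.5.

factor ≈ 61.5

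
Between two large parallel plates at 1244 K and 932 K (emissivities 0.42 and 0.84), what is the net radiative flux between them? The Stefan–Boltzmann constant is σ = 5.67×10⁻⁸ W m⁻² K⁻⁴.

q ≈ 36200 W/m²

For two large parallel gray plates, q = σ(T₁⁴ − T₂⁴) / (1/ε₁ + 1/ε₂ − 1).
1/ε₁ + 1/ε₂ − 1 = 1/0.42 + 1/0.84 − 1 = 2.571.
T₁⁴ − T₂⁴ = 2.39×10^12 − 7.55×10^11 = 1.64×10^12 K⁴.
q = 5.67×10⁻⁸ × 1.64×10^12 / 2.571 = 36200 W/m².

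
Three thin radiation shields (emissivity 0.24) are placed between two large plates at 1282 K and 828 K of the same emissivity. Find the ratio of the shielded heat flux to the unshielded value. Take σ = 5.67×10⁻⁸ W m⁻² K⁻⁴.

ratio ≈ 0.250

With N identical shields there are N+1 = 4 gaps in series, each with the same radiative resistance, so the flux falls to 1/(N+1) of its unshielded value.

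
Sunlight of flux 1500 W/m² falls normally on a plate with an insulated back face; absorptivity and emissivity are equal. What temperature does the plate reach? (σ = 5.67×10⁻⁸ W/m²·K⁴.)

Absorbed flux αS = emitted flux εσT⁴ (one radiating face); with α = ε, T = (S/σ)^(1/4).
T = (1500 / 5.67×10⁻⁸)^(1/4) = (2.65×10^10)^(1/4).
T = 403 K.

T ≈ 403 K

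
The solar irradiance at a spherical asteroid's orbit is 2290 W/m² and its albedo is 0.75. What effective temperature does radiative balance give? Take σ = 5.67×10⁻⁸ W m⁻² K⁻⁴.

T ≈ 224 K

Power absorbed = (1−a)S·πR²; power emitted = 4πR²σT⁴. Equating and cancelling πR²:
T = ((1−a)S / 4σ)^(1/4) = (572 / (4 × 5.67×10⁻⁸))^(1/4) = (2.52×10^9)^(1/4).
T = 224 K.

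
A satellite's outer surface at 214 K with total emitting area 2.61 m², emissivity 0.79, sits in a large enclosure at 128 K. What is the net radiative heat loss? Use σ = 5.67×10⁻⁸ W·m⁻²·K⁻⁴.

Q = εσA(T⁴ − T_s⁴). T⁴ − T_s⁴ = (214)⁴ − (128)⁴ = 2.10×10^9 − 2.68×10^8 = 1.83×10^9 K⁴.
Q = 0.79 × 5.67×10⁻⁸ × 2.61 × 1.83×10^9 = 214 W.

Q ≈ 214 W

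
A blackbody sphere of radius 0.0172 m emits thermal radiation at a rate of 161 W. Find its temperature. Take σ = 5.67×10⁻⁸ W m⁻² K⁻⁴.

A = 4πr² = 4π × (0.0172)² = 3.72×10^-3 m².
From P = σAT⁴, T = (P / σA)^(1/4) = (161 / (5.67×10⁻⁸ × 3.72×10^-3))^(1/4).
T = (7.64×10^11)^(1/4) = 935 K.

T ≈ 935 K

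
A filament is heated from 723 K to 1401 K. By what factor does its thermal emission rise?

P ∝ T⁴, so the ratio is (1401/723)⁴ = (1.938)⁴ = 14.1.

ratio ≈ 14.1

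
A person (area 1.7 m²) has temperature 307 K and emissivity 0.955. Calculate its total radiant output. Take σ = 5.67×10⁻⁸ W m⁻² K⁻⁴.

P ≈ 818 W

Stefan–Boltzmann: P = εσAT⁴ = 0.955 × 5.67×10⁻⁸ × 1.70 × (307)⁴ = 0.955 × 5.67×10⁻⁸ × 1.70 × 8.88×10^9.
P = 818 W.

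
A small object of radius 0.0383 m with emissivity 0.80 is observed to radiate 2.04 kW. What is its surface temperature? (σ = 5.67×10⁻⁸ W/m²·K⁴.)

T ≈ 1250 K

A = 4πr² = 4π × (0.0383)² = 0.0184 m².
From P = εσAT⁴, T = (P / εσA)^(1/4) = (2040 / (0.80 × 5.67×10⁻⁸ × 0.0184))^(1/4).
T = (2.44×10^12)^(1/4) = 1250 K.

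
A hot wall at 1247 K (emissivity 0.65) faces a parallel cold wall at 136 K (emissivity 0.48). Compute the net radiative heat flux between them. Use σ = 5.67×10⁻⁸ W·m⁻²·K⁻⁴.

q ≈ 52300 W/m²

For two large parallel gray plates, q = σ(T₁⁴ − T₂⁴) / (1/ε₁ + 1/ε₂ − 1).
1/ε₁ + 1/ε₂ − 1 = 1/0.65 + 1/0.48 − 1 = 2.622.
T₁⁴ − T₂⁴ = 2.42×10^12 − 3.42×10^8 = 2.42×10^12 K⁴.
q = 5.67×10⁻⁸ × 2.42×10^12 / 2.622 = 52300 W/m².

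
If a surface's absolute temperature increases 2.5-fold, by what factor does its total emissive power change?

factor ≈ 39.1

P ∝ T⁴, so the power scales as (2.5)⁴ = 39.1.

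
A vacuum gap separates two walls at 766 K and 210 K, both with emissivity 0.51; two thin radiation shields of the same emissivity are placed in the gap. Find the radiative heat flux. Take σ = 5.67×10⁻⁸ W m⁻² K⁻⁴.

q ≈ 2210 W/m²

Each of the 3 gaps contributes resistance (2/ε − 1) = 2/0.51 − 1 = 2.922; total = 8.765.
q = σ(T₁⁴ − T₂⁴) / 8.765 = 5.67×10⁻⁸ × 3.42×10^11 / 8.765 = 2210 W/m².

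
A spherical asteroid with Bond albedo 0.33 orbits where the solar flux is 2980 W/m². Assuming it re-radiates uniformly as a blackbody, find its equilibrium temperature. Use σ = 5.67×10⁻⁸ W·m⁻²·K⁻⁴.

T ≈ 306 K

Power absorbed = (1−a)S·πR²; power emitted = 4πR²σT⁴. Equating and cancelling πR²:
T = ((1−a)S / 4σ)^(1/4) = (2000 / (4 × 5.67×10⁻⁸))^(1/4) = (8.80×10^9)^(1/4).
T = 306 K.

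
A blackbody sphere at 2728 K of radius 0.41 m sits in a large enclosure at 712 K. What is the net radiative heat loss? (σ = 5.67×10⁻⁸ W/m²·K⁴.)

Q ≈ 6.60×10^6 W

A = 4πr² = 4π × (0.41)² = 2.11 m².
Q = σA(T⁴ − T_s⁴). T⁴ − T_s⁴ = (2728)⁴ − (712)⁴ = 5.54×10^13 − 2.57×10^11 = 5.51×10^13 K⁴.
Q = 5.67×10⁻⁸ × 2.11 × 5.51×10^13 = 6.60×10^6 W.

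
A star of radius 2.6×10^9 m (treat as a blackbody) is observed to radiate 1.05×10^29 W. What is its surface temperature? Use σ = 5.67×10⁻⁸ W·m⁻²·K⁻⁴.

T ≈ 12200 K

A = 4πr² = 4π × (2.6×10^9)² = 8.49×10^19 m².
From P = σAT⁴, T = (P / σA)^(1/4) = (1.05×10^29 / (5.67×10⁻⁸ × 8.49×10^19))^(1/4).
T = (2.18×10^16)^(1/4) = 12200 K.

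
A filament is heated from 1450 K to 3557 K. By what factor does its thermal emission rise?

ratio ≈ 36.2

P ∝ T⁴, so the ratio is (3557/1450)⁴ = (2.453)⁴ = 36.2.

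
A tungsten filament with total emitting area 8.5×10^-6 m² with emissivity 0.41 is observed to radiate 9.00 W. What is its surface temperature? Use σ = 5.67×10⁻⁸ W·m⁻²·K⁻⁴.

T ≈ 2600 K

From P = εσAT⁴, T = (P / εσA)^(1/4) = (9.00 / (0.41 × 5.67×10⁻⁸ × 8.50×10^-6))^(1/4).
T = (4.55×10^13)^(1/4) = 2600 K.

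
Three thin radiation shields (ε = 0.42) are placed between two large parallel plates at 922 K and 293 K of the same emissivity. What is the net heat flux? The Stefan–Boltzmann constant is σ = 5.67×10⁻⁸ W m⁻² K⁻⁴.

Each of the 4 gaps contributes resistance (2/ε − 1) = 2/0.42 − 1 = 3.762; total = 15.05.
q = σ(T₁⁴ − T₂⁴) / 15.05 = 5.67×10⁻⁸ × 7.15×10^11 / 15.05 = 2700 W/m².

q ≈ 2700 W/m²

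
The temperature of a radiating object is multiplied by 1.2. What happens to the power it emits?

P ∝ T⁴, so the power scales as (1.2)⁴ = 2.07.

factor ≈ 2.07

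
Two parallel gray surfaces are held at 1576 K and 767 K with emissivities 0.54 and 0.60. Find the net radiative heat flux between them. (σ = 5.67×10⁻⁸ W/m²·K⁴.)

For two large parallel gray plates, q = σ(T₁⁴ − T₂⁴) / (1/ε₁ + 1/ε₂ − 1).
1/ε₁ + 1/ε₂ − 1 = 1/0.54 + 1/0.60 − 1 = 2.519.
T₁⁴ − T₂⁴ = 6.17×10^12 − 3.46×10^11 = 5.82×10^12 K⁴.
q = 5.67×10⁻⁸ × 5.82×10^12 / 2.519 = 1.31×10^5 W/m².

q ≈ 1.31×10^5 W/m²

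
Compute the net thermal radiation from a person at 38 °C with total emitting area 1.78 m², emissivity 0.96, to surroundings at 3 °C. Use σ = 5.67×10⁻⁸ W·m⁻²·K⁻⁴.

Convert: 38 °C = 311 K; 3 °C = 276 K.
Q = εσA(T⁴ − T_s⁴). T⁴ − T_s⁴ = (311)⁴ − (276)⁴ = 9.35×10^9 − 5.80×10^9 = 3.55×10^9 K⁴.
Q = 0.96 × 5.67×10⁻⁸ × 1.78 × 3.55×10^9 = 344 W.

Q ≈ 344 W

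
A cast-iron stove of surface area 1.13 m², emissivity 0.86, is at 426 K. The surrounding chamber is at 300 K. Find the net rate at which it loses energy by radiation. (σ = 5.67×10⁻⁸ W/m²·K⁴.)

Q ≈ 1370 W

Q = εσA(T⁴ − T_s⁴). T⁴ − T_s⁴ = (426)⁴ − (300)⁴ = 3.29×10^10 − 8.10×10^9 = 2.48×10^10 K⁴.
Q = 0.86 × 5.67×10⁻⁸ × 1.13 × 2.48×10^10 = 1370 W.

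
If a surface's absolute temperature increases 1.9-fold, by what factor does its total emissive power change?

P ∝ T⁴, so the power scales as (1.9)⁴ = 13.0.

factor ≈ 13.0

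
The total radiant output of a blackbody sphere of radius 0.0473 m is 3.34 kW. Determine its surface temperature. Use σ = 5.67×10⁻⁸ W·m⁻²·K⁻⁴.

A = 4πr² = 4π × (0.0473)² = 0.0281 m².
From P = σAT⁴, T = (P / σA)^(1/4) = (3340 / (5.67×10⁻⁸ × 0.0281))^(1/4).
T = (2.10×10^12)^(1/4) = 1200 K.

T ≈ 1200 K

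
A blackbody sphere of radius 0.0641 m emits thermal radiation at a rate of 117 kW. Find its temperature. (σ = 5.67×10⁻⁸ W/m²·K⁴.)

A = 4πr² = 4π × (0.0641)² = 0.0516 m².
From P = σAT⁴, T = (P / σA)^(1/4) = (1.17×10^5 / (5.67×10⁻⁸ × 0.0516))^(1/4).
T = (4.00×10^13)^(1/4) = 2510 K.

T ≈ 2510 K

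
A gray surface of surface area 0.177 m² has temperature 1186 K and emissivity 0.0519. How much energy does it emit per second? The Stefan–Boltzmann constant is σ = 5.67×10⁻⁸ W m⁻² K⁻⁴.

P ≈ 1030 W

P = εσAT⁴ = 0.0519 × 5.67×10⁻⁸ × 0.177 × (1186)⁴ = 0.0519 × 5.67×10⁻⁸ × 0.177 × 1.98×10^12.
P = 1030 W.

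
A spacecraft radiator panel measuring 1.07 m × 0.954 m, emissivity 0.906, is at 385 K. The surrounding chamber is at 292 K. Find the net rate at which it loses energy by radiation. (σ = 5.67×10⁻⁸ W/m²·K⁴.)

A = 1.07 × 0.954 = 1.02 m².
Q = εσA(T⁴ − T_s⁴). T⁴ − T_s⁴ = (385)⁴ − (292)⁴ = 2.20×10^10 − 7.27×10^9 = 1.47×10^10 K⁴.
Q = 0.906 × 5.67×10⁻⁸ × 1.02 × 1.47×10^10 = 771 W.

Q ≈ 771 W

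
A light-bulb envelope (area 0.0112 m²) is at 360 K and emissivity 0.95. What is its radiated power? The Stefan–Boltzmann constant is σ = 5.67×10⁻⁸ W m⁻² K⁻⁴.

P ≈ 10.1 W

P = εσAT⁴ = 0.95 × 5.67×10⁻⁸ × 0.0112 × (360)⁴ = 0.95 × 5.67×10⁻⁸ × 0.0112 × 1.68×10^10.
P = 10.1 W.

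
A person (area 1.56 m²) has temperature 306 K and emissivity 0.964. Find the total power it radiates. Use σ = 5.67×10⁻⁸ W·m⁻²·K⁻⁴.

Stefan–Boltzmann: P = εσAT⁴ = 0.964 × 5.67×10⁻⁸ × 1.56 × (306)⁴ = 0.964 × 5.67×10⁻⁸ × 1.56 × 8.77×10^9.
P = 748 W.

P ≈ 748 W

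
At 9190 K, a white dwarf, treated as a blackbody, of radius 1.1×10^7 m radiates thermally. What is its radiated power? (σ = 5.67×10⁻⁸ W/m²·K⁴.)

P ≈ 6.15×10^23 W

A = 4πr² = 4π × (1.1×10^7)² = 1.52×10^15 m².
P = σAT⁴ = 5.67×10⁻⁸ × 1.52×10^15 × (9190)⁴ = 5.67×10⁻⁸ × 1.52×10^15 × 7.13×10^15.
P = 6.15×10^23 W.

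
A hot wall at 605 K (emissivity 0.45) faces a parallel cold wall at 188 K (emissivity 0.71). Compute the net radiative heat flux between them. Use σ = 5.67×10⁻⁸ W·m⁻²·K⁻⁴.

q ≈ 2860 W/m²

For two large parallel gray plates, q = σ(T₁⁴ − T₂⁴) / (1/ε₁ + 1/ε₂ − 1).
1/ε₁ + 1/ε₂ − 1 = 1/0.45 + 1/0.71 − 1 = 2.631.
T₁⁴ − T₂⁴ = 1.34×10^11 − 1.25×10^9 = 1.33×10^11 K⁴.
q = 5.67×10⁻⁸ × 1.33×10^11 / 2.631 = 2860 W/m².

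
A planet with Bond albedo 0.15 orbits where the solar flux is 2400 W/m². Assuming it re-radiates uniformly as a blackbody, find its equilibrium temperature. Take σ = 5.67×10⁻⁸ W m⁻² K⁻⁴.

T ≈ 308 K

Power absorbed = (1−a)S·πR²; power emitted = 4πR²σT⁴. Equating and cancelling πR²:
T = ((1−a)S / 4σ)^(1/4) = (2040 / (4 × 5.67×10⁻⁸))^(1/4) = (8.99×10^9)^(1/4).
T = 308 K.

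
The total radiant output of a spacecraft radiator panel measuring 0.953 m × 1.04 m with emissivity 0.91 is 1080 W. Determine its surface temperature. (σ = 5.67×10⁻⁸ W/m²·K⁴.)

A = 0.953 × 1.04 = 0.991 m².
From P = εσAT⁴, T = (P / εσA)^(1/4) = (1080 / (0.91 × 5.67×10⁻⁸ × 0.991))^(1/4).
T = (2.11×10^10)^(1/4) = 381 K.

T ≈ 381 K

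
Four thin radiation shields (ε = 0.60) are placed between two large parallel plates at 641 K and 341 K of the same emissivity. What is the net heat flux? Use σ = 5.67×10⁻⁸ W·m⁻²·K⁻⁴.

Each of the 5 gaps contributes resistance (2/ε − 1) = 2/0.60 − 1 = 2.333; total = 11.67.
q = σ(T₁⁴ − T₂⁴) / 11.67 = 5.67×10⁻⁸ × 1.55×10^11 / 11.67 = 755 W/m².

q ≈ 755 W/m²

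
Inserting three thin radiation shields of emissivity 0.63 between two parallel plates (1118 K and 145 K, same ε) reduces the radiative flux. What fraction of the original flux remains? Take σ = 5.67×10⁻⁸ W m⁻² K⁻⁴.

ratio ≈ 0.250

With N identical shields there are N+1 = 4 gaps in series, each with the same radiative resistance, so the flux falls to 1/(N+1) of its unshielded value.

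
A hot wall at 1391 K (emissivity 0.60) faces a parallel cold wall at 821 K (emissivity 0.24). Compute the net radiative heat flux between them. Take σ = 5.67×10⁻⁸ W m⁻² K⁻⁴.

q ≈ 38600 W/m²

For two large parallel gray plates, q = σ(T₁⁴ − T₂⁴) / (1/ε₁ + 1/ε₂ − 1).
1/ε₁ + 1/ε₂ − 1 = 1/0.60 + 1/0.24 − 1 = 4.833.
T₁⁴ − T₂⁴ = 3.74×10^12 − 4.54×10^11 = 3.29×10^12 K⁴.
q = 5.67×10⁻⁸ × 3.29×10^12 / 4.833 = 38600 W/m².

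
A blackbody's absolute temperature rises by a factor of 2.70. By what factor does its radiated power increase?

P ∝ T⁴, so the power scales as (2.70)⁴ = 53.1.

factor ≈ 53.1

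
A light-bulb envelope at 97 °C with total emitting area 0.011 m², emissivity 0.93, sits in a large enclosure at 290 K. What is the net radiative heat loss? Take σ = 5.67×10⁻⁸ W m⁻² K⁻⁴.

Q ≈ 6.77 W

Convert: 97 °C = 370 K.
Q = εσA(T⁴ − T_s⁴). T⁴ − T_s⁴ = (370)⁴ − (290)⁴ = 1.87×10^10 − 7.07×10^9 = 1.17×10^10 K⁴.
Q = 0.93 × 5.67×10⁻⁸ × 0.0110 × 1.17×10^10 = 6.77 W.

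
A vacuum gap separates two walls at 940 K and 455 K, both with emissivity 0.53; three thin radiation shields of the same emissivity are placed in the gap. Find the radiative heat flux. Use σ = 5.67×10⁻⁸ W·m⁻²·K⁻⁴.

Each of the 4 gaps contributes resistance (2/ε − 1) = 2/0.53 − 1 = 2.774; total = 11.09.
q = σ(T₁⁴ − T₂⁴) / 11.09 = 5.67×10⁻⁸ × 7.38×10^11 / 11.09 = 3770 W/m².

q ≈ 3770 W/m²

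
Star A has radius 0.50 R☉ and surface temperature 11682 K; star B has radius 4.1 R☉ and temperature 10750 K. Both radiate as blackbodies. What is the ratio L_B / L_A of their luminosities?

L = 4πR²σT⁴ ∝ R²T⁴, so L_B/L_A = (4.1/0.50)² × (10750/11682)⁴ = 67.2 × 0.717 = 48.2.

L_B/L_A ≈ 48.2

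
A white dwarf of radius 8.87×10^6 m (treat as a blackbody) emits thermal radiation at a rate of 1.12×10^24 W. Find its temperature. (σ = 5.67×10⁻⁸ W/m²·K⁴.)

T ≈ 11900 K

A = 4πr² = 4π × (8.87×10^6)² = 9.89×10^14 m².
From P = σAT⁴, T = (P / σA)^(1/4) = (1.12×10^24 / (5.67×10⁻⁸ × 9.89×10^14))^(1/4).
T = (2.00×10^16)^(1/4) = 11900 K.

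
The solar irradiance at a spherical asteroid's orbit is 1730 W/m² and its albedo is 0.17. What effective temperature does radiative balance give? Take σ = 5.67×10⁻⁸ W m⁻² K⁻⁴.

T ≈ 282 K

Power absorbed = (1−a)S·πR²; power emitted = 4πR²σT⁴. Equating and cancelling πR²:
T = ((1−a)S / 4σ)^(1/4) = (1440 / (4 × 5.67×10⁻⁸))^(1/4) = (6.33×10^9)^(1/4).
T = 282 K.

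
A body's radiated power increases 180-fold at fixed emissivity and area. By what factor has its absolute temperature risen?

P ∝ T⁴ ⇒ T ∝ P^(1/4), so T scales by (180)^(1/4) = 3.66.

factor ≈ 3.66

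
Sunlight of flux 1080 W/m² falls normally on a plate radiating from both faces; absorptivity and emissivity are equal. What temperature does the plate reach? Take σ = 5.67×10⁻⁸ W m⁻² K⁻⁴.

Absorbed flux αS = emitted flux 2εσT⁴ per unit area; with α = ε this gives T = (S/2σ)^(1/4).
T = (1080 / (2 × 5.67×10⁻⁸))^(1/4) = (9.52×10^9)^(1/4).
T = 312 K.

T ≈ 312 K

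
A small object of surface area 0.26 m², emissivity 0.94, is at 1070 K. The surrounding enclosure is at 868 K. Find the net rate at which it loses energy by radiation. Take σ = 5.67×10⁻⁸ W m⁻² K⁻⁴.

Q ≈ 10300 W

Q = εσA(T⁴ − T_s⁴). T⁴ − T_s⁴ = (1070)⁴ − (868)⁴ = 1.31×10^12 − 5.68×10^11 = 7.43×10^11 K⁴.
Q = 0.94 × 5.67×10⁻⁸ × 0.260 × 7.43×10^11 = 10300 W.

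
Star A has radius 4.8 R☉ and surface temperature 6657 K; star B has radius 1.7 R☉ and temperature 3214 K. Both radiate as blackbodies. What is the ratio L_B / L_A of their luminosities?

L = 4πR²σT⁴ ∝ R²T⁴, so L_B/L_A = (1.7/4.8)² × (3214/6657)⁴ = 0.125 × 0.0543 = 6.82×10^-3.

L_B/L_A ≈ 6.82×10^-3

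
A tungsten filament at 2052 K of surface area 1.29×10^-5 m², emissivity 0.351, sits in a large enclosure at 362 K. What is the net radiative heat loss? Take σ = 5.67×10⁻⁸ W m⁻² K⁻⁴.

Q = εσA(T⁴ − T_s⁴). T⁴ − T_s⁴ = (2052)⁴ − (362)⁴ = 1.77×10^13 − 1.72×10^10 = 1.77×10^13 K⁴.
Q = 0.351 × 5.67×10⁻⁸ × 1.29×10^-5 × 1.77×10^13 = 4.55 W.

Q ≈ 4.55 W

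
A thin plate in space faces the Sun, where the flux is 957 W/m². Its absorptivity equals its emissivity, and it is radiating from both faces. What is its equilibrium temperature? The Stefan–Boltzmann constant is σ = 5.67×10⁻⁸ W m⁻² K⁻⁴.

Absorbed flux αS = emitted flux 2εσT⁴ per unit area; with α = ε this gives T = (S/2σ)^(1/4).
T = (957 / (2 × 5.67×10⁻⁸))^(1/4) = (8.44×10^9)^(1/4).
T = 303 K.

T ≈ 303 K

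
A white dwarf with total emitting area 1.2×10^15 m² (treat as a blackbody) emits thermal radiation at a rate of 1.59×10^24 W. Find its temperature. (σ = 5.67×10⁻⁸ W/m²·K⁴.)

From P = σAT⁴, T = (P / σA)^(1/4) = (1.59×10^24 / (5.67×10⁻⁸ × 1.20×10^15))^(1/4).
T = (2.34×10^16)^(1/4) = 12400 K.

T ≈ 12400 K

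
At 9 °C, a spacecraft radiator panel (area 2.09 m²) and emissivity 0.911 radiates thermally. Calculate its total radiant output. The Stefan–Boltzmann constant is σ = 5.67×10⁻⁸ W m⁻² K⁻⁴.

P ≈ 683 W

9 °C = 282 K.
P = εσAT⁴ = 0.911 × 5.67×10⁻⁸ × 2.09 × (282)⁴ = 0.911 × 5.67×10⁻⁸ × 2.09 × 6.32×10^9.
P = 683 W.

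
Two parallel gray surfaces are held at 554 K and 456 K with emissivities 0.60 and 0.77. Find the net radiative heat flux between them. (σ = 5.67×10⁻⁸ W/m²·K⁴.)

For two large parallel gray plates, q = σ(T₁⁴ − T₂⁴) / (1/ε₁ + 1/ε₂ − 1).
1/ε₁ + 1/ε₂ − 1 = 1/0.60 + 1/0.77 − 1 = 1.965.
T₁⁴ − T₂⁴ = 9.42×10^10 − 4.32×10^10 = 5.10×10^10 K⁴.
q = 5.67×10⁻⁸ × 5.10×10^10 / 1.965 = 1470 W/m².

q ≈ 1470 W/m²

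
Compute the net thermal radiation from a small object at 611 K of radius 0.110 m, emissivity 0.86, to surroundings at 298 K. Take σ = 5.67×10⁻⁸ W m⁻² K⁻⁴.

Q ≈ 975 W

A = 4πr² = 4π × (0.110)² = 0.152 m².
Q = εσA(T⁴ − T_s⁴). T⁴ − T_s⁴ = (611)⁴ − (298)⁴ = 1.39×10^11 − 7.89×10^9 = 1.31×10^11 K⁴.
Q = 0.86 × 5.67×10⁻⁸ × 0.152 × 1.31×10^11 = 975 W.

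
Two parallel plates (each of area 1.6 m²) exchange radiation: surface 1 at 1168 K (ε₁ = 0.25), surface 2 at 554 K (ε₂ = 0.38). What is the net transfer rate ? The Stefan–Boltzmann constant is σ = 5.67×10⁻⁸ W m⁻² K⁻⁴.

For two large parallel gray plates, q = σ(T₁⁴ − T₂⁴) / (1/ε₁ + 1/ε₂ − 1).
1/ε₁ + 1/ε₂ − 1 = 1/0.25 + 1/0.38 − 1 = 5.632.
T₁⁴ − T₂⁴ = 1.86×10^12 − 9.42×10^10 = 1.77×10^12 K⁴.
q = 5.67×10⁻⁸ × 1.77×10^12 / 5.632 = 17800 W/m².
Q = q·A = 17800 × 1.6 = 28500 W.

Q ≈ 28500 W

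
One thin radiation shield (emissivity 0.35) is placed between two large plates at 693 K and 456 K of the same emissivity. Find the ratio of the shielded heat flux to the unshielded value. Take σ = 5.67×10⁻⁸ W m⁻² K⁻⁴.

ratio ≈ 0.500

With N identical shields there are N+1 = 2 gaps in series, each with the same radiative resistance, so the flux falls to 1/(N+1) of its unshielded value.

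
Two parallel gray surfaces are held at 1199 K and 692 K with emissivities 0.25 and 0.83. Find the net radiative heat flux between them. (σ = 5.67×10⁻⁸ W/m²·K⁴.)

For two large parallel gray plates, q = σ(T₁⁴ − T₂⁴) / (1/ε₁ + 1/ε₂ − 1).
1/ε₁ + 1/ε₂ − 1 = 1/0.25 + 1/0.83 − 1 = 4.205.
T₁⁴ − T₂⁴ = 2.07×10^12 − 2.29×10^11 = 1.84×10^12 K⁴.
q = 5.67×10⁻⁸ × 1.84×10^12 / 4.205 = 24800 W/m².

q ≈ 24800 W/m²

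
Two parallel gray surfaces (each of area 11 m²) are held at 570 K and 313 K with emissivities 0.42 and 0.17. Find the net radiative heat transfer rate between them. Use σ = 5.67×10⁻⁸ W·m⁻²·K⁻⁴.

Q ≈ 8240 W

For two large parallel gray plates, q = σ(T₁⁴ − T₂⁴) / (1/ε₁ + 1/ε₂ − 1).
1/ε₁ + 1/ε₂ − 1 = 1/0.42 + 1/0.17 − 1 = 7.263.
T₁⁴ − T₂⁴ = 1.06×10^11 − 9.60×10^9 = 9.60×10^10 K⁴.
q = 5.67×10⁻⁸ × 9.60×10^10 / 7.263 = 749 W/m².
Q = q·A = 749 × 11 = 8240 W.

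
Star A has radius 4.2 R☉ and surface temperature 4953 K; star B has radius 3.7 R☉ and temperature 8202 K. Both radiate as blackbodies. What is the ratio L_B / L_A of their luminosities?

L_B/L_A ≈ 5.84

L = 4πR²σT⁴ ∝ R²T⁴, so L_B/L_A = (3.7/4.2)² × (8202/4953)⁴ = 0.776 × 7.52 = 5.84.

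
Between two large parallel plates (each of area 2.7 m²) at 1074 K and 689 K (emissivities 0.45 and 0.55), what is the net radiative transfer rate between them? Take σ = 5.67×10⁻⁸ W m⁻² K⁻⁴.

Q ≈ 55600 W

For two large parallel gray plates, q = σ(T₁⁴ − T₂⁴) / (1/ε₁ + 1/ε₂ − 1).
1/ε₁ + 1/ε₂ − 1 = 1/0.45 + 1/0.55 − 1 = 3.040.
T₁⁴ − T₂⁴ = 1.33×10^12 − 2.25×10^11 = 1.11×10^12 K⁴.
q = 5.67×10⁻⁸ × 1.11×10^12 / 3.040 = 20600 W/m².
Q = q·A = 20600 × 2.7 = 55600 W.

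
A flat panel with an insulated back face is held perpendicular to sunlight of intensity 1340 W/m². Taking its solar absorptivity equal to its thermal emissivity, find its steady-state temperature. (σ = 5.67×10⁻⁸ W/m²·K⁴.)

T ≈ 392 K

Absorbed flux αS = emitted flux εσT⁴ (one radiating face); with α = ε, T = (S/σ)^(1/4).
T = (1340 / 5.67×10⁻⁸)^(1/4) = (2.36×10^10)^(1/4).
T = 392 K.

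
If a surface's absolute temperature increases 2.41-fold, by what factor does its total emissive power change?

P ∝ T⁴, so the power scales as (2.41)⁴ = 33.7.

factor ≈ 33.7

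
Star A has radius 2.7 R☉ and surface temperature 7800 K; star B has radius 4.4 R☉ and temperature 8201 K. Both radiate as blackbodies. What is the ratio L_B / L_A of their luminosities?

L_B/L_A ≈ 3.25

L = 4πR²σT⁴ ∝ R²T⁴, so L_B/L_A = (4.4/2.7)² × (8201/7800)⁴ = 2.66 × 1.22 = 3.25.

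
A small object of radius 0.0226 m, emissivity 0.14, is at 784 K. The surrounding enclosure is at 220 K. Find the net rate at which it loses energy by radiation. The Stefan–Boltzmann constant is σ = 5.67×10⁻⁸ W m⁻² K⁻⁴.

Q ≈ 19.1 W

A = 4πr² = 4π × (0.0226)² = 6.42×10^-3 m².
Q = εσA(T⁴ − T_s⁴). T⁴ − T_s⁴ = (784)⁴ − (220)⁴ = 3.78×10^11 − 2.34×10^9 = 3.75×10^11 K⁴.
Q = 0.14 × 5.67×10⁻⁸ × 6.42×10^-3 × 3.75×10^11 = 19.1 W.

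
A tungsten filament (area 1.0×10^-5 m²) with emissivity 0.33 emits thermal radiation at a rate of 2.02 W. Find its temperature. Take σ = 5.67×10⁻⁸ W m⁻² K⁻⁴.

T ≈ 1810 K

From P = εσAT⁴, T = (P / εσA)^(1/4) = (2.02 / (0.33 × 5.67×10⁻⁸ × 1.00×10^-5))^(1/4).
T = (1.08×10^13)^(1/4) = 1810 K.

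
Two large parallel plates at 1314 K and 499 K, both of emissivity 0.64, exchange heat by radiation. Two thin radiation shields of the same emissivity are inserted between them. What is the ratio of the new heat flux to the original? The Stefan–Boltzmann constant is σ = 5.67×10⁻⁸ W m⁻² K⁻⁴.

ratio ≈ 0.333

With N identical shields there are N+1 = 3 gaps in series, each with the same radiative resistance, so the flux falls to 1/(N+1) of its unshielded value.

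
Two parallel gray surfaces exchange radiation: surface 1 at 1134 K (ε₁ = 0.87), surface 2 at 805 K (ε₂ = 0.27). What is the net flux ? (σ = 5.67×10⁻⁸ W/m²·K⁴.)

q ≈ 18200 W/m²

For two large parallel gray plates, q = σ(T₁⁴ − T₂⁴) / (1/ε₁ + 1/ε₂ − 1).
1/ε₁ + 1/ε₂ − 1 = 1/0.87 + 1/0.27 − 1 = 3.853.
T₁⁴ − T₂⁴ = 1.65×10^12 − 4.20×10^11 = 1.23×10^12 K⁴.
q = 5.67×10⁻⁸ × 1.23×10^12 / 3.853 = 18200 W/m².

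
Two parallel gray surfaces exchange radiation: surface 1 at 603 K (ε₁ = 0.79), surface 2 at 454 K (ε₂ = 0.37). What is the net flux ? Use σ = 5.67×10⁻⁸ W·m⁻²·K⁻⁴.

For two large parallel gray plates, q = σ(T₁⁴ − T₂⁴) / (1/ε₁ + 1/ε₂ − 1).
1/ε₁ + 1/ε₂ − 1 = 1/0.79 + 1/0.37 − 1 = 2.969.
T₁⁴ − T₂⁴ = 1.32×10^11 − 4.25×10^10 = 8.97×10^10 K⁴.
q = 5.67×10⁻⁸ × 8.97×10^10 / 2.969 = 1710 W/m².

q ≈ 1710 W/m²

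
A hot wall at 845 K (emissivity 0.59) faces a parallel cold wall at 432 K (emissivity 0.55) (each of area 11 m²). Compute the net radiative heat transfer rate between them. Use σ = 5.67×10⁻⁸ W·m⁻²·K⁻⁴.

For two large parallel gray plates, q = σ(T₁⁴ − T₂⁴) / (1/ε₁ + 1/ε₂ − 1).
1/ε₁ + 1/ε₂ − 1 = 1/0.59 + 1/0.55 − 1 = 2.513.
T₁⁴ − T₂⁴ = 5.10×10^11 − 3.48×10^10 = 4.75×10^11 K⁴.
q = 5.67×10⁻⁸ × 4.75×10^11 / 2.513 = 10700 W/m².
Q = q·A = 10700 × 11 = 1.18×10^5 W.

Q ≈ 1.18×10^5 W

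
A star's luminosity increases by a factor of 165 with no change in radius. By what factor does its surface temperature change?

factor ≈ 3.58

P ∝ T⁴ ⇒ T ∝ P^(1/4), so T scales by (165)^(1/4) = 3.58.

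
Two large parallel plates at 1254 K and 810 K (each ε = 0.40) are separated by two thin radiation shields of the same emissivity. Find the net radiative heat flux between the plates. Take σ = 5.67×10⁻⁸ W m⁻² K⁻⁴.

q ≈ 9650 W/m²

Each of the 3 gaps contributes resistance (2/ε − 1) = 2/0.40 − 1 = 4.000; total = 12.00.
q = σ(T₁⁴ − T₂⁴) / 12.00 = 5.67×10⁻⁸ × 2.04×10^12 / 12.00 = 9650 W/m².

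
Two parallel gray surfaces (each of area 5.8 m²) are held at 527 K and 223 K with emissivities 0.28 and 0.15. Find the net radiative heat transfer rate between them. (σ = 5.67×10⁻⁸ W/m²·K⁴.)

Q ≈ 2660 W

For two large parallel gray plates, q = σ(T₁⁴ − T₂⁴) / (1/ε₁ + 1/ε₂ − 1).
1/ε₁ + 1/ε₂ − 1 = 1/0.28 + 1/0.15 − 1 = 9.238.
T₁⁴ − T₂⁴ = 7.71×10^10 − 2.47×10^9 = 7.47×10^10 K⁴.
q = 5.67×10⁻⁸ × 7.47×10^10 / 9.238 = 458 W/m².
Q = q·A = 458 × 5.8 = 2660 W.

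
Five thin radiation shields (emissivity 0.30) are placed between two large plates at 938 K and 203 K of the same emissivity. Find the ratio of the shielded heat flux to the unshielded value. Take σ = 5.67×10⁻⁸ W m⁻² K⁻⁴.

ratio ≈ 0.167

With N identical shields there are N+1 = 6 gaps in series, each with the same radiative resistance, so the flux falls to 1/(N+1) of its unshielded value.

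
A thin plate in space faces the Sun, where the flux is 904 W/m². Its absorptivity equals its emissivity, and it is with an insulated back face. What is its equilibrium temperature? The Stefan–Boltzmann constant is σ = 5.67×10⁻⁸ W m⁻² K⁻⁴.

T ≈ 355 K

Absorbed flux αS = emitted flux εσT⁴ (one radiating face); with α = ε, T = (S/σ)^(1/4).
T = (904 / 5.67×10⁻⁸)^(1/4) = (1.59×10^10)^(1/4).
T = 355 K.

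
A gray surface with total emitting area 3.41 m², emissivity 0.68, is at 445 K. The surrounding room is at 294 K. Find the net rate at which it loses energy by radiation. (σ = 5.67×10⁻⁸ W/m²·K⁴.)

Q = εσA(T⁴ − T_s⁴). T⁴ − T_s⁴ = (445)⁴ − (294)⁴ = 3.92×10^10 − 7.47×10^9 = 3.17×10^10 K⁴.
Q = 0.68 × 5.67×10⁻⁸ × 3.41 × 3.17×10^10 = 4170 W.

Q ≈ 4170 W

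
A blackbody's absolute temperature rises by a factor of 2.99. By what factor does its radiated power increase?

factor ≈ 79.9

P ∝ T⁴, so the power scales as (2.99)⁴ = 79.9.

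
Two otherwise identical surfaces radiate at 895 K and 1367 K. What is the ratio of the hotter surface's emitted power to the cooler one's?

ratio ≈ 5.44

P ∝ T⁴, so the ratio is (1367/895)⁴ = (1.527)⁴ = 5.44.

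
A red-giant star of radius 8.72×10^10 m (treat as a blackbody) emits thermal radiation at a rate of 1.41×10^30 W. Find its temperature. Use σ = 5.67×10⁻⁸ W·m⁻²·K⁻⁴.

T ≈ 4020 K

A = 4πr² = 4π × (8.72×10^10)² = 9.56×10^22 m².
From P = σAT⁴, T = (P / σA)^(1/4) = (1.41×10^30 / (5.67×10⁻⁸ × 9.56×10^22))^(1/4).
T = (2.60×10^14)^(1/4) = 4020 K.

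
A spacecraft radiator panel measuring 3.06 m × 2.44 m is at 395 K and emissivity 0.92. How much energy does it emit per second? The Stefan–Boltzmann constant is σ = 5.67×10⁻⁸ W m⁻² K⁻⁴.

A = 3.06 × 2.44 = 7.47 m².
P = εσAT⁴ = 0.92 × 5.67×10⁻⁸ × 7.47 × (395)⁴ = 0.92 × 5.67×10⁻⁸ × 7.47 × 2.43×10^10.
P = 9480 W.

P ≈ 9480 W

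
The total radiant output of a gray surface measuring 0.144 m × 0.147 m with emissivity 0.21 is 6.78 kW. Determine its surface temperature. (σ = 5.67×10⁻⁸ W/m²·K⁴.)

A = 0.144 × 0.147 = 0.0212 m².
From P = εσAT⁴, T = (P / εσA)^(1/4) = (6780 / (0.21 × 5.67×10⁻⁸ × 0.0212))^(1/4).
T = (2.69×10^13)^(1/4) = 2280 K.

T ≈ 2280 K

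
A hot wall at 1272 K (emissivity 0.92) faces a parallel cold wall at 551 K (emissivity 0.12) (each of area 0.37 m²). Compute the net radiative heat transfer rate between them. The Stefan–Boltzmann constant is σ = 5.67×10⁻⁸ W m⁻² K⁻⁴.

For two large parallel gray plates, q = σ(T₁⁴ − T₂⁴) / (1/ε₁ + 1/ε₂ − 1).
1/ε₁ + 1/ε₂ − 1 = 1/0.92 + 1/0.12 − 1 = 8.420.
T₁⁴ − T₂⁴ = 2.62×10^12 − 9.22×10^10 = 2.53×10^12 K⁴.
q = 5.67×10⁻⁸ × 2.53×10^12 / 8.420 = 17000 W/m².
Q = q·A = 17000 × 0.37 = 6290 W.

Q ≈ 6290 W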